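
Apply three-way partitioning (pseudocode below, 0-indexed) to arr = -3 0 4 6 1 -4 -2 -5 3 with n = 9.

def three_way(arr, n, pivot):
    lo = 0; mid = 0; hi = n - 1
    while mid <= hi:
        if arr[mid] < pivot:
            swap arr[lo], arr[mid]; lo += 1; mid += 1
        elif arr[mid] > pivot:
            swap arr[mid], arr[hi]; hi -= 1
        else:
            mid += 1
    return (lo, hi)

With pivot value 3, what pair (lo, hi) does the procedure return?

(6, 6)

lo=0 mid=0 hi=8
-3<3: swap(0,0), lo=1 mid=1 ⇒ -3 0 4 6 1 -4 -2 -5 3
0<3: swap(1,1), lo=2 mid=2 ⇒ -3 0 4 6 1 -4 -2 -5 3
4>3: swap(2,8), hi=7 ⇒ -3 0 3 6 1 -4 -2 -5 4
3=3: mid=3
6>3: swap(3,7), hi=6 ⇒ -3 0 3 -5 1 -4 -2 6 4
-5<3: swap(2,3), lo=3 mid=4 ⇒ -3 0 -5 3 1 -4 -2 6 4
1<3: swap(3,4), lo=4 mid=5 ⇒ -3 0 -5 1 3 -4 -2 6 4
-4<3: swap(4,5), lo=5 mid=6 ⇒ -3 0 -5 1 -4 3 -2 6 4
-2<3: swap(5,6), lo=6 mid=7 ⇒ -3 0 -5 1 -4 -2 3 6 4
done. lo=6 hi=6; arr=-3 0 -5 1 -4 -2 3 6 4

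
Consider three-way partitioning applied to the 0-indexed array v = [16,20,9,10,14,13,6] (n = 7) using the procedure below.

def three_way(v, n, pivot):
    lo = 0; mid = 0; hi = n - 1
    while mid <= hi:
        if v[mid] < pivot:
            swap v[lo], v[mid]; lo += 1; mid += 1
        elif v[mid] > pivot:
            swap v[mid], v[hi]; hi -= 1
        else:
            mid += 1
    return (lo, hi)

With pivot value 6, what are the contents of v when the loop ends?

lo=0 mid=0 hi=6
16>6: swap(0,6), hi=5 ⇒ [6,20,9,10,14,13,16]
6=6: mid=1
20>6: swap(1,5), hi=4 ⇒ [6,13,9,10,14,20,16]
13>6: swap(1,4), hi=3 ⇒ [6,14,9,10,13,20,16]
14>6: swap(1,3), hi=2 ⇒ [6,10,9,14,13,20,16]
10>6: swap(1,2), hi=1 ⇒ [6,9,10,14,13,20,16]
9>6: swap(1,1), hi=0 ⇒ [6,9,10,14,13,20,16]
done. lo=0 hi=0; v=[6,9,10,14,13,20,16]

[6,9,10,14,13,20,16]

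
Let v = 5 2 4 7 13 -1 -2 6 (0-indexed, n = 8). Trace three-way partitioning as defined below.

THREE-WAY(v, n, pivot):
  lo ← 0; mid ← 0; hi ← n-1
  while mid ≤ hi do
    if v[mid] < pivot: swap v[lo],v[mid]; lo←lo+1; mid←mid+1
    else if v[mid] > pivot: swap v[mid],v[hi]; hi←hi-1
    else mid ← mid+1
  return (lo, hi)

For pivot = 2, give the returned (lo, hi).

(2, 2)

lo=0 mid=0 hi=7
5>2: swap(0,7), hi=6 ⇒ 6 2 4 7 13 -1 -2 5
6>2: swap(0,6), hi=5 ⇒ -2 2 4 7 13 -1 6 5
-2<2: swap(0,0), lo=1 mid=1 ⇒ -2 2 4 7 13 -1 6 5
2=2: mid=2
4>2: swap(2,5), hi=4 ⇒ -2 2 -1 7 13 4 6 5
-1<2: swap(1,2), lo=2 mid=3 ⇒ -2 -1 2 7 13 4 6 5
7>2: swap(3,4), hi=3 ⇒ -2 -1 2 13 7 4 6 5
13>2: swap(3,3), hi=2 ⇒ -2 -1 2 13 7 4 6 5
done. lo=2 hi=2; v=-2 -1 2 13 7 4 6 5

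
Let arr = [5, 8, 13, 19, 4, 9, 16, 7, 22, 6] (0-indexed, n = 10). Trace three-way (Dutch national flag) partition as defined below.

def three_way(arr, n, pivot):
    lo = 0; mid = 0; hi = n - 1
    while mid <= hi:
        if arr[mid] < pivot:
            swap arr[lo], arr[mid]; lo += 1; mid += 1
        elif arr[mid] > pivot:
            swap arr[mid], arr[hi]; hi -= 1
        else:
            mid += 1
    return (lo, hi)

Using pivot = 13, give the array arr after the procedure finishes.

[5, 8, 6, 4, 9, 7, 13, 22, 16, 19]

lo=0 mid=0 hi=9
5<13: swap(0,0), lo=1 mid=1 ⇒ [5, 8, 13, 19, 4, 9, 16, 7, 22, 6]
8<13: swap(1,1), lo=2 mid=2 ⇒ [5, 8, 13, 19, 4, 9, 16, 7, 22, 6]
13=13: mid=3
19>13: swap(3,9), hi=8 ⇒ [5, 8, 13, 6, 4, 9, 16, 7, 22, 19]
6<13: swap(2,3), lo=3 mid=4 ⇒ [5, 8, 6, 13, 4, 9, 16, 7, 22, 19]
4<13: swap(3,4), lo=4 mid=5 ⇒ [5, 8, 6, 4, 13, 9, 16, 7, 22, 19]
9<13: swap(4,5), lo=5 mid=6 ⇒ [5, 8, 6, 4, 9, 13, 16, 7, 22, 19]
16>13: swap(6,8), hi=7 ⇒ [5, 8, 6, 4, 9, 13, 22, 7, 16, 19]
22>13: swap(6,7), hi=6 ⇒ [5, 8, 6, 4, 9, 13, 7, 22, 16, 19]
7<13: swap(5,6), lo=6 mid=7 ⇒ [5, 8, 6, 4, 9, 7, 13, 22, 16, 19]
done. lo=6 hi=6; arr=[5, 8, 6, 4, 9, 7, 13, 22, 16, 19]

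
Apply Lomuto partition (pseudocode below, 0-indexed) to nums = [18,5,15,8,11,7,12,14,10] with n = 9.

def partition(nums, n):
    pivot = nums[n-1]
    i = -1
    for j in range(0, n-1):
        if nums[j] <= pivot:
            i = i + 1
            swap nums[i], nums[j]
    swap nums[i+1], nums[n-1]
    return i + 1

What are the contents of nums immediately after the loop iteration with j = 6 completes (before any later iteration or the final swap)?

pivot=10, i=-1
j=0: 18>10, skip
j=1: 5≤10, i=0, swap(0,1) ⇒ [5,18,15,8,11,7,12,14,10]
j=2: 15>10, skip
j=3: 8≤10, i=1, swap(1,3) ⇒ [5,8,15,18,11,7,12,14,10]
j=4: 11>10, skip
j=5: 7≤10, i=2, swap(2,5) ⇒ [5,8,7,18,11,15,12,14,10]
j=6: 12>10, skip
(after j=6) nums = [5,8,7,18,11,15,12,14,10]

[5,8,7,18,11,15,12,14,10]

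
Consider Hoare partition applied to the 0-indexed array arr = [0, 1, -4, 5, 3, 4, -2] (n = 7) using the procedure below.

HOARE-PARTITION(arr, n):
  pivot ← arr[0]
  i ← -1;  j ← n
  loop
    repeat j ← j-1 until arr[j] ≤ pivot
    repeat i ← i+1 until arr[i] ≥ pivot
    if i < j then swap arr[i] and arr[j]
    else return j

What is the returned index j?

1

pivot = arr[0] = 0; i = -1, j = 7
j→6 (arr[6]=-2≤0), i→0 (arr[0]=0≥0); i<j, swap → [-2, 1, -4, 5, 3, 4, 0]
j→2 (arr[2]=-4≤0), i→1 (arr[1]=1≥0); i<j, swap → [-2, -4, 1, 5, 3, 4, 0]
j→1, i→2; i≥j, return j=1. arr = [-2, -4, 1, 5, 3, 4, 0]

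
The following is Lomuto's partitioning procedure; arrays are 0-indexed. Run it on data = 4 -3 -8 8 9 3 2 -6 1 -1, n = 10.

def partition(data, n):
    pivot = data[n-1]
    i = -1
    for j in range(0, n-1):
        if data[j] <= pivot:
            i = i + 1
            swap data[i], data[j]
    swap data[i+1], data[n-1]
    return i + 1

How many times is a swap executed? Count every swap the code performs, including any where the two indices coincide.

4

pivot = data[9] = -1; i = -1
j=0: data[0]=4 > -1 → no swap
j=1: data[1]=-3 ≤ -1 → i=0, swap data[0],data[1] → -3 4 -8 8 9 3 2 -6 1 -1
j=2: data[2]=-8 ≤ -1 → i=1, swap data[1],data[2] → -3 -8 4 8 9 3 2 -6 1 -1
j=3: data[3]=8 > -1 → no swap
j=4: data[4]=9 > -1 → no swap
j=5: data[5]=3 > -1 → no swap
j=6: data[6]=2 > -1 → no swap
j=7: data[7]=-6 ≤ -1 → i=2, swap data[2],data[7] → -3 -8 -6 8 9 3 2 4 1 -1
j=8: data[8]=1 > -1 → no swap
final swap data[3],data[9] → -3 -8 -6 -1 9 3 2 4 1 8; return 3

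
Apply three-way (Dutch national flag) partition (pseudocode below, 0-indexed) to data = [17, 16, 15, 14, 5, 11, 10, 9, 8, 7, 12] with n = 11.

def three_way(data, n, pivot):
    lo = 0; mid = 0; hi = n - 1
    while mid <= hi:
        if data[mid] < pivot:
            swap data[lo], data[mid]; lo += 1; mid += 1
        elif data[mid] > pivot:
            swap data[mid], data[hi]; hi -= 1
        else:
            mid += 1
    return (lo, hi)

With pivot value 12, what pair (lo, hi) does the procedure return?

(6, 6)

lo=0 mid=0 hi=10
17>12: swap(0,10), hi=9 ⇒ [12, 16, 15, 14, 5, 11, 10, 9, 8, 7, 17]
12=12: mid=1
16>12: swap(1,9), hi=8 ⇒ [12, 7, 15, 14, 5, 11, 10, 9, 8, 16, 17]
7<12: swap(0,1), lo=1 mid=2 ⇒ [7, 12, 15, 14, 5, 11, 10, 9, 8, 16, 17]
15>12: swap(2,8), hi=7 ⇒ [7, 12, 8, 14, 5, 11, 10, 9, 15, 16, 17]
8<12: swap(1,2), lo=2 mid=3 ⇒ [7, 8, 12, 14, 5, 11, 10, 9, 15, 16, 17]
14>12: swap(3,7), hi=6 ⇒ [7, 8, 12, 9, 5, 11, 10, 14, 15, 16, 17]
9<12: swap(2,3), lo=3 mid=4 ⇒ [7, 8, 9, 12, 5, 11, 10, 14, 15, 16, 17]
5<12: swap(3,4), lo=4 mid=5 ⇒ [7, 8, 9, 5, 12, 11, 10, 14, 15, 16, 17]
11<12: swap(4,5), lo=5 mid=6 ⇒ [7, 8, 9, 5, 11, 12, 10, 14, 15, 16, 17]
10<12: swap(5,6), lo=6 mid=7 ⇒ [7, 8, 9, 5, 11, 10, 12, 14, 15, 16, 17]
done. lo=6 hi=6; data=[7, 8, 9, 5, 11, 10, 12, 14, 15, 16, 17]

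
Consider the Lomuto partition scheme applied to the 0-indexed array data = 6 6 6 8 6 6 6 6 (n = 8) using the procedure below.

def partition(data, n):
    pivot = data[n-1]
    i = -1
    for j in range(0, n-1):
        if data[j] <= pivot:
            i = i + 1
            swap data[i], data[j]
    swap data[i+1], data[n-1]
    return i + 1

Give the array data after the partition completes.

pivot = data[7] = 6; i = -1
j=0: data[0]=6 ≤ 6 → i=0, swap data[0],data[0] (no change) → 6 6 6 8 6 6 6 6
j=1: data[1]=6 ≤ 6 → i=1, swap data[1],data[1] (no change) → 6 6 6 8 6 6 6 6
j=2: data[2]=6 ≤ 6 → i=2, swap data[2],data[2] (no change) → 6 6 6 8 6 6 6 6
j=3: data[3]=8 > 6 → no swap
j=4: data[4]=6 ≤ 6 → i=3, swap data[3],data[4] → 6 6 6 6 8 6 6 6
j=5: data[5]=6 ≤ 6 → i=4, swap data[4],data[5] → 6 6 6 6 6 8 6 6
j=6: data[6]=6 ≤ 6 → i=5, swap data[5],data[6] → 6 6 6 6 6 6 8 6
final swap data[6],data[7] → 6 6 6 6 6 6 6 8; return 6

6 6 6 6 6 6 6 8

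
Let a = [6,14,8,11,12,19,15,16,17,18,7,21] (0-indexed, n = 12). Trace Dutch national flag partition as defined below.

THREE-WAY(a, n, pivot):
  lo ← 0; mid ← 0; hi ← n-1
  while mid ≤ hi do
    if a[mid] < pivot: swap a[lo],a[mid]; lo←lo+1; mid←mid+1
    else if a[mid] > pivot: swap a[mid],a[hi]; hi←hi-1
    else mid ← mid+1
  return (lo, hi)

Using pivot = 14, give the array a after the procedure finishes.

[6,8,11,12,7,14,16,17,18,15,21,19]

lo=0 mid=0 hi=11
6<14: swap(0,0), lo=1 mid=1 ⇒ [6,14,8,11,12,19,15,16,17,18,7,21]
14=14: mid=2
8<14: swap(1,2), lo=2 mid=3 ⇒ [6,8,14,11,12,19,15,16,17,18,7,21]
11<14: swap(2,3), lo=3 mid=4 ⇒ [6,8,11,14,12,19,15,16,17,18,7,21]
12<14: swap(3,4), lo=4 mid=5 ⇒ [6,8,11,12,14,19,15,16,17,18,7,21]
19>14: swap(5,11), hi=10 ⇒ [6,8,11,12,14,21,15,16,17,18,7,19]
21>14: swap(5,10), hi=9 ⇒ [6,8,11,12,14,7,15,16,17,18,21,19]
7<14: swap(4,5), lo=5 mid=6 ⇒ [6,8,11,12,7,14,15,16,17,18,21,19]
15>14: swap(6,9), hi=8 ⇒ [6,8,11,12,7,14,18,16,17,15,21,19]
18>14: swap(6,8), hi=7 ⇒ [6,8,11,12,7,14,17,16,18,15,21,19]
17>14: swap(6,7), hi=6 ⇒ [6,8,11,12,7,14,16,17,18,15,21,19]
16>14: swap(6,6), hi=5 ⇒ [6,8,11,12,7,14,16,17,18,15,21,19]
done. lo=5 hi=5; a=[6,8,11,12,7,14,16,17,18,15,21,19]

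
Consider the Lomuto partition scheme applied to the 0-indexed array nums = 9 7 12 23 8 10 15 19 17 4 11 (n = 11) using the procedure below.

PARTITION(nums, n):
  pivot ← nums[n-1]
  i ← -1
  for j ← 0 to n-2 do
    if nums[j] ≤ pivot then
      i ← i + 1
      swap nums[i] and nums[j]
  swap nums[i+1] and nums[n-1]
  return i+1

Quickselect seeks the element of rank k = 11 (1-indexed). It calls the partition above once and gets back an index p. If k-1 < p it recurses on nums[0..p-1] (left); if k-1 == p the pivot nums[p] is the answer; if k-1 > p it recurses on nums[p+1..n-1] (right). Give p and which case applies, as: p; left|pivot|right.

pivot=11, i=-1
j=0: 9≤11, i=0, swap(0,0) ⇒ 9 7 12 23 8 10 15 19 17 4 11
j=1: 7≤11, i=1, swap(1,1) ⇒ 9 7 12 23 8 10 15 19 17 4 11
j=2: 12>11, skip
j=3: 23>11, skip
j=4: 8≤11, i=2, swap(2,4) ⇒ 9 7 8 23 12 10 15 19 17 4 11
j=5: 10≤11, i=3, swap(3,5) ⇒ 9 7 8 10 12 23 15 19 17 4 11
j=6: 15>11, skip
j=7: 19>11, skip
j=8: 17>11, skip
j=9: 4≤11, i=4, swap(4,9) ⇒ 9 7 8 10 4 23 15 19 17 12 11
swap(5,10) ⇒ 9 7 8 10 4 11 15 19 17 12 23; return 5
p = 5; k-1 = 10 > 5 ⇒ right

5; right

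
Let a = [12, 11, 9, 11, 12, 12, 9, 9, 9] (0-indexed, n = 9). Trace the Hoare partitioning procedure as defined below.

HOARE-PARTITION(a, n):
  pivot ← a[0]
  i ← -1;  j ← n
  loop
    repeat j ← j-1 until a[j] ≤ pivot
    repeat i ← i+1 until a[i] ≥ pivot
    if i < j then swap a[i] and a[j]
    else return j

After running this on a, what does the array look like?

[9, 11, 9, 11, 9, 9, 12, 12, 12]

pivot=12
j stops at 8 (9), i stops at 0 (12); swap ⇒ [9, 11, 9, 11, 12, 12, 9, 9, 12]
j stops at 7 (9), i stops at 4 (12); swap ⇒ [9, 11, 9, 11, 9, 12, 9, 12, 12]
j stops at 6 (9), i stops at 5 (12); swap ⇒ [9, 11, 9, 11, 9, 9, 12, 12, 12]
j stops at 5, i stops at 6; i≥j ⇒ return 5. a=[9, 11, 9, 11, 9, 9, 12, 12, 12]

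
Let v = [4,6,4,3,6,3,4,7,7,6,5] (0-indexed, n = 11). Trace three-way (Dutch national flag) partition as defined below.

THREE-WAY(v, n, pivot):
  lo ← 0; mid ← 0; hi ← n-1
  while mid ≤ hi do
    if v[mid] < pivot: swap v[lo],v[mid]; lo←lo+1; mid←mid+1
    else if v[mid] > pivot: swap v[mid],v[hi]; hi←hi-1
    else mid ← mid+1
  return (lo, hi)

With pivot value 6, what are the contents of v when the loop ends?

[4,4,3,3,4,5,6,6,6,7,7]

lo=0 mid=0 hi=10
4<6: swap(0,0), lo=1 mid=1 ⇒ [4,6,4,3,6,3,4,7,7,6,5]
6=6: mid=2
4<6: swap(1,2), lo=2 mid=3 ⇒ [4,4,6,3,6,3,4,7,7,6,5]
3<6: swap(2,3), lo=3 mid=4 ⇒ [4,4,3,6,6,3,4,7,7,6,5]
6=6: mid=5
3<6: swap(3,5), lo=4 mid=6 ⇒ [4,4,3,3,6,6,4,7,7,6,5]
4<6: swap(4,6), lo=5 mid=7 ⇒ [4,4,3,3,4,6,6,7,7,6,5]
7>6: swap(7,10), hi=9 ⇒ [4,4,3,3,4,6,6,5,7,6,7]
5<6: swap(5,7), lo=6 mid=8 ⇒ [4,4,3,3,4,5,6,6,7,6,7]
7>6: swap(8,9), hi=8 ⇒ [4,4,3,3,4,5,6,6,6,7,7]
6=6: mid=9
done. lo=6 hi=8; v=[4,4,3,3,4,5,6,6,6,7,7]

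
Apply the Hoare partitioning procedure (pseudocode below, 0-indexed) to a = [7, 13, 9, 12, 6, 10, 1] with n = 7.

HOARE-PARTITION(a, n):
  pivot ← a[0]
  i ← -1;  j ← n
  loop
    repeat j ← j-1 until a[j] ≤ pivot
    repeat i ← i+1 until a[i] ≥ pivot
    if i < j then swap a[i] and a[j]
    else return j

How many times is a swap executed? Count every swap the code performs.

pivot = a[0] = 7; i = -1, j = 7
j→6 (a[6]=1≤7), i→0 (a[0]=7≥7); i<j, swap → [1, 13, 9, 12, 6, 10, 7]
j→4 (a[4]=6≤7), i→1 (a[1]=13≥7); i<j, swap → [1, 6, 9, 12, 13, 10, 7]
j→1, i→2; i≥j, return j=1. a = [1, 6, 9, 12, 13, 10, 7]

2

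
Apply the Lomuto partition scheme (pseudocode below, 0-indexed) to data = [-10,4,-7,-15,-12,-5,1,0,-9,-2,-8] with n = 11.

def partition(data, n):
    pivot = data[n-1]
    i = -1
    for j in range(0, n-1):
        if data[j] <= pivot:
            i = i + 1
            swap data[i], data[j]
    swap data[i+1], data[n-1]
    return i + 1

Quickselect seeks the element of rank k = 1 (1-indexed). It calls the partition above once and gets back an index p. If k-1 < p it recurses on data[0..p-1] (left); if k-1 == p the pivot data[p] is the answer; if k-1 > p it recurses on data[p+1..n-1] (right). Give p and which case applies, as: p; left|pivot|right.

pivot = data[10] = -8; i = -1
j=0: data[0]=-10 ≤ -8 → i=0, swap data[0],data[0] (no change) → [-10,4,-7,-15,-12,-5,1,0,-9,-2,-8]
j=1: data[1]=4 > -8 → no swap
j=2: data[2]=-7 > -8 → no swap
j=3: data[3]=-15 ≤ -8 → i=1, swap data[1],data[3] → [-10,-15,-7,4,-12,-5,1,0,-9,-2,-8]
j=4: data[4]=-12 ≤ -8 → i=2, swap data[2],data[4] → [-10,-15,-12,4,-7,-5,1,0,-9,-2,-8]
j=5: data[5]=-5 > -8 → no swap
j=6: data[6]=1 > -8 → no swap
j=7: data[7]=0 > -8 → no swap
j=8: data[8]=-9 ≤ -8 → i=3, swap data[3],data[8] → [-10,-15,-12,-9,-7,-5,1,0,4,-2,-8]
j=9: data[9]=-2 > -8 → no swap
final swap data[4],data[10] → [-10,-15,-12,-9,-8,-5,1,0,4,-2,-7]; return 4
p = 4; k-1 = 0 < 4 ⇒ left

4; left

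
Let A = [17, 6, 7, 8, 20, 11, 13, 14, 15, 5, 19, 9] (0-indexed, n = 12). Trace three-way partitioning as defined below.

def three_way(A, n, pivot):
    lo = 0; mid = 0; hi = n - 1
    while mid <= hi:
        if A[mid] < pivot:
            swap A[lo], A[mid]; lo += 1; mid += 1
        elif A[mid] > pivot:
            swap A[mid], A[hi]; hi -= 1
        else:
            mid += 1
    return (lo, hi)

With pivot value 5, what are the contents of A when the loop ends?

lo=0 mid=0 hi=11
17>5: swap(0,11), hi=10 ⇒ [9, 6, 7, 8, 20, 11, 13, 14, 15, 5, 19, 17]
9>5: swap(0,10), hi=9 ⇒ [19, 6, 7, 8, 20, 11, 13, 14, 15, 5, 9, 17]
19>5: swap(0,9), hi=8 ⇒ [5, 6, 7, 8, 20, 11, 13, 14, 15, 19, 9, 17]
5=5: mid=1
6>5: swap(1,8), hi=7 ⇒ [5, 15, 7, 8, 20, 11, 13, 14, 6, 19, 9, 17]
15>5: swap(1,7), hi=6 ⇒ [5, 14, 7, 8, 20, 11, 13, 15, 6, 19, 9, 17]
14>5: swap(1,6), hi=5 ⇒ [5, 13, 7, 8, 20, 11, 14, 15, 6, 19, 9, 17]
13>5: swap(1,5), hi=4 ⇒ [5, 11, 7, 8, 20, 13, 14, 15, 6, 19, 9, 17]
11>5: swap(1,4), hi=3 ⇒ [5, 20, 7, 8, 11, 13, 14, 15, 6, 19, 9, 17]
20>5: swap(1,3), hi=2 ⇒ [5, 8, 7, 20, 11, 13, 14, 15, 6, 19, 9, 17]
8>5: swap(1,2), hi=1 ⇒ [5, 7, 8, 20, 11, 13, 14, 15, 6, 19, 9, 17]
7>5: swap(1,1), hi=0 ⇒ [5, 7, 8, 20, 11, 13, 14, 15, 6, 19, 9, 17]
done. lo=0 hi=0; A=[5, 7, 8, 20, 11, 13, 14, 15, 6, 19, 9, 17]

[5, 7, 8, 20, 11, 13, 14, 15, 6, 19, 9, 17]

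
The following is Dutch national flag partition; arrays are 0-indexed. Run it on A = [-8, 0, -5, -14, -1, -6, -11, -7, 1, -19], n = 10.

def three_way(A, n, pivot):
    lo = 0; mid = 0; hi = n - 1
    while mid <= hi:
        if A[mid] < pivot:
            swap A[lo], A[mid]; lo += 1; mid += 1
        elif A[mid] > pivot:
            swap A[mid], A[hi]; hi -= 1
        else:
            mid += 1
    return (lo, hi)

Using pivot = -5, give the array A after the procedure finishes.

[-8, -19, -14, -7, -6, -11, -5, 1, -1, 0]

lo=0 mid=0 hi=9
-8<-5: swap(0,0), lo=1 mid=1 ⇒ [-8, 0, -5, -14, -1, -6, -11, -7, 1, -19]
0>-5: swap(1,9), hi=8 ⇒ [-8, -19, -5, -14, -1, -6, -11, -7, 1, 0]
-19<-5: swap(1,1), lo=2 mid=2 ⇒ [-8, -19, -5, -14, -1, -6, -11, -7, 1, 0]
-5=-5: mid=3
-14<-5: swap(2,3), lo=3 mid=4 ⇒ [-8, -19, -14, -5, -1, -6, -11, -7, 1, 0]
-1>-5: swap(4,8), hi=7 ⇒ [-8, -19, -14, -5, 1, -6, -11, -7, -1, 0]
1>-5: swap(4,7), hi=6 ⇒ [-8, -19, -14, -5, -7, -6, -11, 1, -1, 0]
-7<-5: swap(3,4), lo=4 mid=5 ⇒ [-8, -19, -14, -7, -5, -6, -11, 1, -1, 0]
-6<-5: swap(4,5), lo=5 mid=6 ⇒ [-8, -19, -14, -7, -6, -5, -11, 1, -1, 0]
-11<-5: swap(5,6), lo=6 mid=7 ⇒ [-8, -19, -14, -7, -6, -11, -5, 1, -1, 0]
done. lo=6 hi=6; A=[-8, -19, -14, -7, -6, -11, -5, 1, -1, 0]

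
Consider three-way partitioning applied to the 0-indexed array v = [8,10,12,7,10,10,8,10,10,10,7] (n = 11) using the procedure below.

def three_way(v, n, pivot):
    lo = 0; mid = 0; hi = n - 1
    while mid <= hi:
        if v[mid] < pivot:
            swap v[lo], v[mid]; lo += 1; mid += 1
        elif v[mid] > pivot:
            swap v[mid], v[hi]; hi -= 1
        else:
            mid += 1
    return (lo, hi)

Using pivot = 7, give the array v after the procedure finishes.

[7,7,12,10,10,8,10,10,10,10,8]

lo=0 mid=0 hi=10
8>7: swap(0,10), hi=9 ⇒ [7,10,12,7,10,10,8,10,10,10,8]
7=7: mid=1
10>7: swap(1,9), hi=8 ⇒ [7,10,12,7,10,10,8,10,10,10,8]
10>7: swap(1,8), hi=7 ⇒ [7,10,12,7,10,10,8,10,10,10,8]
10>7: swap(1,7), hi=6 ⇒ [7,10,12,7,10,10,8,10,10,10,8]
10>7: swap(1,6), hi=5 ⇒ [7,8,12,7,10,10,10,10,10,10,8]
8>7: swap(1,5), hi=4 ⇒ [7,10,12,7,10,8,10,10,10,10,8]
10>7: swap(1,4), hi=3 ⇒ [7,10,12,7,10,8,10,10,10,10,8]
10>7: swap(1,3), hi=2 ⇒ [7,7,12,10,10,8,10,10,10,10,8]
7=7: mid=2
12>7: swap(2,2), hi=1 ⇒ [7,7,12,10,10,8,10,10,10,10,8]
done. lo=0 hi=1; v=[7,7,12,10,10,8,10,10,10,10,8]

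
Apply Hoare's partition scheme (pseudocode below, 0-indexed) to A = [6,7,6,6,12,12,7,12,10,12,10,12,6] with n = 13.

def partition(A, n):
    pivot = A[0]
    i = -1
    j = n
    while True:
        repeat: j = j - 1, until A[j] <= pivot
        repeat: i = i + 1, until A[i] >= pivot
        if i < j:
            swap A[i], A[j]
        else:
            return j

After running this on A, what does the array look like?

[6,6,6,7,12,12,7,12,10,12,10,12,6]

pivot = A[0] = 6; i = -1, j = 13
j→12 (A[12]=6≤6), i→0 (A[0]=6≥6); i<j, swap → [6,7,6,6,12,12,7,12,10,12,10,12,6]
j→3 (A[3]=6≤6), i→1 (A[1]=7≥6); i<j, swap → [6,6,6,7,12,12,7,12,10,12,10,12,6]
j→2, i→2; i≥j, return j=2. A = [6,6,6,7,12,12,7,12,10,12,10,12,6]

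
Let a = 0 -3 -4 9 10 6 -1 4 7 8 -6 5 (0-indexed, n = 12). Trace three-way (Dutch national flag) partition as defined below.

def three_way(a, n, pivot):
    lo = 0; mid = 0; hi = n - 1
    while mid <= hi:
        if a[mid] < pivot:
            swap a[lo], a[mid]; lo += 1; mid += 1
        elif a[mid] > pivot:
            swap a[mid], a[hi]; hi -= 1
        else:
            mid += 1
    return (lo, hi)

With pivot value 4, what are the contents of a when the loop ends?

0 -3 -4 -6 -1 4 6 7 8 10 5 9

lo=0 mid=0 hi=11
0<4: swap(0,0), lo=1 mid=1 ⇒ 0 -3 -4 9 10 6 -1 4 7 8 -6 5
-3<4: swap(1,1), lo=2 mid=2 ⇒ 0 -3 -4 9 10 6 -1 4 7 8 -6 5
-4<4: swap(2,2), lo=3 mid=3 ⇒ 0 -3 -4 9 10 6 -1 4 7 8 -6 5
9>4: swap(3,11), hi=10 ⇒ 0 -3 -4 5 10 6 -1 4 7 8 -6 9
5>4: swap(3,10), hi=9 ⇒ 0 -3 -4 -6 10 6 -1 4 7 8 5 9
-6<4: swap(3,3), lo=4 mid=4 ⇒ 0 -3 -4 -6 10 6 -1 4 7 8 5 9
10>4: swap(4,9), hi=8 ⇒ 0 -3 -4 -6 8 6 -1 4 7 10 5 9
8>4: swap(4,8), hi=7 ⇒ 0 -3 -4 -6 7 6 -1 4 8 10 5 9
7>4: swap(4,7), hi=6 ⇒ 0 -3 -4 -6 4 6 -1 7 8 10 5 9
4=4: mid=5
6>4: swap(5,6), hi=5 ⇒ 0 -3 -4 -6 4 -1 6 7 8 10 5 9
-1<4: swap(4,5), lo=5 mid=6 ⇒ 0 -3 -4 -6 -1 4 6 7 8 10 5 9
done. lo=5 hi=5; a=0 -3 -4 -6 -1 4 6 7 8 10 5 9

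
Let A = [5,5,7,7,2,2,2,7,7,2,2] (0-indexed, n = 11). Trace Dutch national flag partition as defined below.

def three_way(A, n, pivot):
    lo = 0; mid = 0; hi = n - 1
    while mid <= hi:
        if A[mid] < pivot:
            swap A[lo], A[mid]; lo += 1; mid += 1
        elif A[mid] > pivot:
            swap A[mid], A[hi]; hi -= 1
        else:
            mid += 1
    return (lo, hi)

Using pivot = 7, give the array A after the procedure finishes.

[5,5,2,2,2,2,2,7,7,7,7]

lo=0 mid=0 hi=10
5<7: swap(0,0), lo=1 mid=1 ⇒ [5,5,7,7,2,2,2,7,7,2,2]
5<7: swap(1,1), lo=2 mid=2 ⇒ [5,5,7,7,2,2,2,7,7,2,2]
7=7: mid=3
7=7: mid=4
2<7: swap(2,4), lo=3 mid=5 ⇒ [5,5,2,7,7,2,2,7,7,2,2]
2<7: swap(3,5), lo=4 mid=6 ⇒ [5,5,2,2,7,7,2,7,7,2,2]
2<7: swap(4,6), lo=5 mid=7 ⇒ [5,5,2,2,2,7,7,7,7,2,2]
7=7: mid=8
7=7: mid=9
2<7: swap(5,9), lo=6 mid=10 ⇒ [5,5,2,2,2,2,7,7,7,7,2]
2<7: swap(6,10), lo=7 mid=11 ⇒ [5,5,2,2,2,2,2,7,7,7,7]
done. lo=7 hi=10; A=[5,5,2,2,2,2,2,7,7,7,7]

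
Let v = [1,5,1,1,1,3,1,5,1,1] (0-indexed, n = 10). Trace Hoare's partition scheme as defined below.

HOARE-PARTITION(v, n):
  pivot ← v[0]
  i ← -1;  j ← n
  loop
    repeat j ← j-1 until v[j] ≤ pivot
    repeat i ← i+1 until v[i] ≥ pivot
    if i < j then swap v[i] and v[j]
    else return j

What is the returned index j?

pivot = v[0] = 1; i = -1, j = 10
j→9 (v[9]=1≤1), i→0 (v[0]=1≥1); i<j, swap → [1,5,1,1,1,3,1,5,1,1]
j→8 (v[8]=1≤1), i→1 (v[1]=5≥1); i<j, swap → [1,1,1,1,1,3,1,5,5,1]
j→6 (v[6]=1≤1), i→2 (v[2]=1≥1); i<j, swap → [1,1,1,1,1,3,1,5,5,1]
j→4 (v[4]=1≤1), i→3 (v[3]=1≥1); i<j, swap → [1,1,1,1,1,3,1,5,5,1]
j→3, i→4; i≥j, return j=3. v = [1,1,1,1,1,3,1,5,5,1]

3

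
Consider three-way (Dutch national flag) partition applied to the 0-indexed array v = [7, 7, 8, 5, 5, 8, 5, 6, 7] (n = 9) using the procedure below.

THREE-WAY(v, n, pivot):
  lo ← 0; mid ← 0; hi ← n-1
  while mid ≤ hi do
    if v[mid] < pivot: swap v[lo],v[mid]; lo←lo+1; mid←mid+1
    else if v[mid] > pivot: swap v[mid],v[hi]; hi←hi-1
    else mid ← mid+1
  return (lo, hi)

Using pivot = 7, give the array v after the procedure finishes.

pivot = 7; lo=0, mid=0, hi=8
v[mid]=7=7: mid=1
v[mid]=7=7: mid=2
v[mid]=8>7: swap v[2],v[8]; hi=7 → [7, 7, 7, 5, 5, 8, 5, 6, 8]
v[mid]=7=7: mid=3
v[mid]=5<7: swap v[0],v[3]; lo=1,mid=4 → [5, 7, 7, 7, 5, 8, 5, 6, 8]
v[mid]=5<7: swap v[1],v[4]; lo=2,mid=5 → [5, 5, 7, 7, 7, 8, 5, 6, 8]
v[mid]=8>7: swap v[5],v[7]; hi=6 → [5, 5, 7, 7, 7, 6, 5, 8, 8]
v[mid]=6<7: swap v[2],v[5]; lo=3,mid=6 → [5, 5, 6, 7, 7, 7, 5, 8, 8]
v[mid]=5<7: swap v[3],v[6]; lo=4,mid=7 → [5, 5, 6, 5, 7, 7, 7, 8, 8]
end: lo=4, hi=6; v = [5, 5, 6, 5, 7, 7, 7, 8, 8]

[5, 5, 6, 5, 7, 7, 7, 8, 8]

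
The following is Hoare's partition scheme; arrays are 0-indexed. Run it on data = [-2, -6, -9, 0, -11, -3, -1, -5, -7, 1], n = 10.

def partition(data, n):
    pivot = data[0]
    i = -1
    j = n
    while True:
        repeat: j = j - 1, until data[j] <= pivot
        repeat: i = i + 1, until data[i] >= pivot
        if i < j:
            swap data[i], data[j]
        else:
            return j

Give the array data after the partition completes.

[-7, -6, -9, -5, -11, -3, -1, 0, -2, 1]

pivot = data[0] = -2; i = -1, j = 10
j→8 (data[8]=-7≤-2), i→0 (data[0]=-2≥-2); i<j, swap → [-7, -6, -9, 0, -11, -3, -1, -5, -2, 1]
j→7 (data[7]=-5≤-2), i→3 (data[3]=0≥-2); i<j, swap → [-7, -6, -9, -5, -11, -3, -1, 0, -2, 1]
j→5, i→6; i≥j, return j=5. data = [-7, -6, -9, -5, -11, -3, -1, 0, -2, 1]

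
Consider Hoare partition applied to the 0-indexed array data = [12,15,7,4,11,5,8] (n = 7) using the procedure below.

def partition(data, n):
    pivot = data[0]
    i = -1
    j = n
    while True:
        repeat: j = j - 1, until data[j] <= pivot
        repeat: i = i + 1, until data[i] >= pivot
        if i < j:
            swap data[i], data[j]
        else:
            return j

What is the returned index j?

4

pivot = data[0] = 12; i = -1, j = 7
j→6 (data[6]=8≤12), i→0 (data[0]=12≥12); i<j, swap → [8,15,7,4,11,5,12]
j→5 (data[5]=5≤12), i→1 (data[1]=15≥12); i<j, swap → [8,5,7,4,11,15,12]
j→4, i→5; i≥j, return j=4. data = [8,5,7,4,11,15,12]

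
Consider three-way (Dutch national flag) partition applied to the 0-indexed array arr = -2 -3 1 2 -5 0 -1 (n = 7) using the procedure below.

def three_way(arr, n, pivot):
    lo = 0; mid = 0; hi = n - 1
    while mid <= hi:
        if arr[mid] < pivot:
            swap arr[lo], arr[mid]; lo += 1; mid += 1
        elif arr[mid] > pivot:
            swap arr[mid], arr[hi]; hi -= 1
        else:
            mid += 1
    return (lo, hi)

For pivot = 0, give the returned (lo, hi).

lo=0 mid=0 hi=6
-2<0: swap(0,0), lo=1 mid=1 ⇒ -2 -3 1 2 -5 0 -1
-3<0: swap(1,1), lo=2 mid=2 ⇒ -2 -3 1 2 -5 0 -1
1>0: swap(2,6), hi=5 ⇒ -2 -3 -1 2 -5 0 1
-1<0: swap(2,2), lo=3 mid=3 ⇒ -2 -3 -1 2 -5 0 1
2>0: swap(3,5), hi=4 ⇒ -2 -3 -1 0 -5 2 1
0=0: mid=4
-5<0: swap(3,4), lo=4 mid=5 ⇒ -2 -3 -1 -5 0 2 1
done. lo=4 hi=4; arr=-2 -3 -1 -5 0 2 1

(4, 4)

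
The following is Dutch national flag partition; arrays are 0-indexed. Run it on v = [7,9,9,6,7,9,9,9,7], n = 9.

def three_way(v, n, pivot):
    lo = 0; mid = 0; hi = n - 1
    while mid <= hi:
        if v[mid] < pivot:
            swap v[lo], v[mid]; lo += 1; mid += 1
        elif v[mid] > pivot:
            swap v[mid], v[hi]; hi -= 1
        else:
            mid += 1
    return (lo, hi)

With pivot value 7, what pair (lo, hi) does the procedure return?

pivot = 7; lo=0, mid=0, hi=8
v[mid]=7=7: mid=1
v[mid]=9>7: swap v[1],v[8]; hi=7 → [7,7,9,6,7,9,9,9,9]
v[mid]=7=7: mid=2
v[mid]=9>7: swap v[2],v[7]; hi=6 → [7,7,9,6,7,9,9,9,9]
v[mid]=9>7: swap v[2],v[6]; hi=5 → [7,7,9,6,7,9,9,9,9]
v[mid]=9>7: swap v[2],v[5]; hi=4 → [7,7,9,6,7,9,9,9,9]
v[mid]=9>7: swap v[2],v[4]; hi=3 → [7,7,7,6,9,9,9,9,9]
v[mid]=7=7: mid=3
v[mid]=6<7: swap v[0],v[3]; lo=1,mid=4 → [6,7,7,7,9,9,9,9,9]
end: lo=1, hi=3; v = [6,7,7,7,9,9,9,9,9]

(1, 3)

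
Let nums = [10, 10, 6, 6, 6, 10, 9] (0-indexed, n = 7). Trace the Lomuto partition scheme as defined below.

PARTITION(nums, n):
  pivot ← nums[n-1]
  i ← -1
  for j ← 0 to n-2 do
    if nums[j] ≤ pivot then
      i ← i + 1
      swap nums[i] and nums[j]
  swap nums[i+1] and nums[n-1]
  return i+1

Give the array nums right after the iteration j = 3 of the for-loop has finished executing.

pivot=9, i=-1
j=0: 10>9, skip
j=1: 10>9, skip
j=2: 6≤9, i=0, swap(0,2) ⇒ [6, 10, 10, 6, 6, 10, 9]
j=3: 6≤9, i=1, swap(1,3) ⇒ [6, 6, 10, 10, 6, 10, 9]
(after j=3) nums = [6, 6, 10, 10, 6, 10, 9]

[6, 6, 10, 10, 6, 10, 9]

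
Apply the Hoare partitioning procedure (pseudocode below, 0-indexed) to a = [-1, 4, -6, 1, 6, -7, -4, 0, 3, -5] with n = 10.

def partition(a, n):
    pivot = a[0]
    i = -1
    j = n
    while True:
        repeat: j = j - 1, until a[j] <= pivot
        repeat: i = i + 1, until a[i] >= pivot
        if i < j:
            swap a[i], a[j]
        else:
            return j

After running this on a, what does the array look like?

pivot=-1
j stops at 9 (-5), i stops at 0 (-1); swap ⇒ [-5, 4, -6, 1, 6, -7, -4, 0, 3, -1]
j stops at 6 (-4), i stops at 1 (4); swap ⇒ [-5, -4, -6, 1, 6, -7, 4, 0, 3, -1]
j stops at 5 (-7), i stops at 3 (1); swap ⇒ [-5, -4, -6, -7, 6, 1, 4, 0, 3, -1]
j stops at 3, i stops at 4; i≥j ⇒ return 3. a=[-5, -4, -6, -7, 6, 1, 4, 0, 3, -1]

[-5, -4, -6, -7, 6, 1, 4, 0, 3, -1]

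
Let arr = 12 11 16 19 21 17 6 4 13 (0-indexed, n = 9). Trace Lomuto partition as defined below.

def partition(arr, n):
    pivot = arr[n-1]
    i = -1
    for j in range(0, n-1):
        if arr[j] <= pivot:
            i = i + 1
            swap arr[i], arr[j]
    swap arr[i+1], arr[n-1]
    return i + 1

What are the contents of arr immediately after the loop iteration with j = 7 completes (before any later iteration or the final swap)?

12 11 6 4 21 17 16 19 13

pivot=13, i=-1
j=0: 12≤13, i=0, swap(0,0) ⇒ 12 11 16 19 21 17 6 4 13
j=1: 11≤13, i=1, swap(1,1) ⇒ 12 11 16 19 21 17 6 4 13
j=2: 16>13, skip
j=3: 19>13, skip
j=4: 21>13, skip
j=5: 17>13, skip
j=6: 6≤13, i=2, swap(2,6) ⇒ 12 11 6 19 21 17 16 4 13
j=7: 4≤13, i=3, swap(3,7) ⇒ 12 11 6 4 21 17 16 19 13
(after j=7) arr = 12 11 6 4 21 17 16 19 13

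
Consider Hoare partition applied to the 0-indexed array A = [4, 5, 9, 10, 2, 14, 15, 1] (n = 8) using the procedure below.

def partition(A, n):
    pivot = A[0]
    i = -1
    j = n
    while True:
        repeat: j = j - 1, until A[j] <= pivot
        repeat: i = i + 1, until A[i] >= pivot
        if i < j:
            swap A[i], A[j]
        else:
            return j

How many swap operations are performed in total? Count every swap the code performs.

pivot = A[0] = 4; i = -1, j = 8
j→7 (A[7]=1≤4), i→0 (A[0]=4≥4); i<j, swap → [1, 5, 9, 10, 2, 14, 15, 4]
j→4 (A[4]=2≤4), i→1 (A[1]=5≥4); i<j, swap → [1, 2, 9, 10, 5, 14, 15, 4]
j→1, i→2; i≥j, return j=1. A = [1, 2, 9, 10, 5, 14, 15, 4]

2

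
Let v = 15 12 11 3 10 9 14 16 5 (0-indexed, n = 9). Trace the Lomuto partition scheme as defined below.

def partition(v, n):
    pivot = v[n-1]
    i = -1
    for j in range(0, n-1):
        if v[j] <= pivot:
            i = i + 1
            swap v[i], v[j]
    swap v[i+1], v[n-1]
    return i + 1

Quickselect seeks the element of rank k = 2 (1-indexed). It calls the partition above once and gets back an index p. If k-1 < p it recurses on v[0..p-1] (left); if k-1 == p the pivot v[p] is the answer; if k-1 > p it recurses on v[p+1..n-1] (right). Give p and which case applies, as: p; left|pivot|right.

pivot=5, i=-1
j=0: 15>5, skip
j=1: 12>5, skip
j=2: 11>5, skip
j=3: 3≤5, i=0, swap(0,3) ⇒ 3 12 11 15 10 9 14 16 5
j=4: 10>5, skip
j=5: 9>5, skip
j=6: 14>5, skip
j=7: 16>5, skip
swap(1,8) ⇒ 3 5 11 15 10 9 14 16 12; return 1
p = 1; k-1 = 1 == 1 ⇒ pivot

1; pivot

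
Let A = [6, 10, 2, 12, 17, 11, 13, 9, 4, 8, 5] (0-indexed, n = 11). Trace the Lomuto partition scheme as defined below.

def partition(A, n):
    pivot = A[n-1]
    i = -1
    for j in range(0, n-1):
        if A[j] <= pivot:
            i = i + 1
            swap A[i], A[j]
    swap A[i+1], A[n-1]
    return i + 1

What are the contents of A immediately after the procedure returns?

pivot = A[10] = 5; i = -1
j=0: A[0]=6 > 5 → no swap
j=1: A[1]=10 > 5 → no swap
j=2: A[2]=2 ≤ 5 → i=0, swap A[0],A[2] → [2, 10, 6, 12, 17, 11, 13, 9, 4, 8, 5]
j=3: A[3]=12 > 5 → no swap
j=4: A[4]=17 > 5 → no swap
j=5: A[5]=11 > 5 → no swap
j=6: A[6]=13 > 5 → no swap
j=7: A[7]=9 > 5 → no swap
j=8: A[8]=4 ≤ 5 → i=1, swap A[1],A[8] → [2, 4, 6, 12, 17, 11, 13, 9, 10, 8, 5]
j=9: A[9]=8 > 5 → no swap
final swap A[2],A[10] → [2, 4, 5, 12, 17, 11, 13, 9, 10, 8, 6]; return 2

[2, 4, 5, 12, 17, 11, 13, 9, 10, 8, 6]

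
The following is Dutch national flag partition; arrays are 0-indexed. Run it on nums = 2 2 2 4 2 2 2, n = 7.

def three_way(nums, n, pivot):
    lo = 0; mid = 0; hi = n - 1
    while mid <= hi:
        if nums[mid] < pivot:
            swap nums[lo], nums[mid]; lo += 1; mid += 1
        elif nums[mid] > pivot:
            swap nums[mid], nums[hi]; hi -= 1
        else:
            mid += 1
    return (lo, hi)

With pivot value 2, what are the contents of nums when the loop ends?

2 2 2 2 2 2 4

pivot = 2; lo=0, mid=0, hi=6
nums[mid]=2=2: mid=1
nums[mid]=2=2: mid=2
nums[mid]=2=2: mid=3
nums[mid]=4>2: swap nums[3],nums[6]; hi=5 → 2 2 2 2 2 2 4
nums[mid]=2=2: mid=4
nums[mid]=2=2: mid=5
nums[mid]=2=2: mid=6
end: lo=0, hi=5; nums = 2 2 2 2 2 2 4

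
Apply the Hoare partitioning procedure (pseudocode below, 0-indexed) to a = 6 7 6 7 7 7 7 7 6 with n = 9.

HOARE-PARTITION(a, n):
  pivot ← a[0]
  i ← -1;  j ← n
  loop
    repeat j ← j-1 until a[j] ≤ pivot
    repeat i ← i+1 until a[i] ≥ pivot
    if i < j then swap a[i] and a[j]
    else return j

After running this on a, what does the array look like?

pivot = a[0] = 6; i = -1, j = 9
j→8 (a[8]=6≤6), i→0 (a[0]=6≥6); i<j, swap → 6 7 6 7 7 7 7 7 6
j→2 (a[2]=6≤6), i→1 (a[1]=7≥6); i<j, swap → 6 6 7 7 7 7 7 7 6
j→1, i→2; i≥j, return j=1. a = 6 6 7 7 7 7 7 7 6

6 6 7 7 7 7 7 7 6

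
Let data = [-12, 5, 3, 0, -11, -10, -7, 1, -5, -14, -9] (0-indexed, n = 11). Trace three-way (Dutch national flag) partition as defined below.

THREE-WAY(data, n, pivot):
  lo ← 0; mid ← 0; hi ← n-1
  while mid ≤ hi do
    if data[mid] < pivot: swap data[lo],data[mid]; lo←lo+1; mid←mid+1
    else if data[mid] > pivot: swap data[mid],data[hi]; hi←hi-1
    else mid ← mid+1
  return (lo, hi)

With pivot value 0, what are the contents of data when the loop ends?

[-12, -9, -14, -11, -10, -7, -5, 0, 1, 3, 5]

lo=0 mid=0 hi=10
-12<0: swap(0,0), lo=1 mid=1 ⇒ [-12, 5, 3, 0, -11, -10, -7, 1, -5, -14, -9]
5>0: swap(1,10), hi=9 ⇒ [-12, -9, 3, 0, -11, -10, -7, 1, -5, -14, 5]
-9<0: swap(1,1), lo=2 mid=2 ⇒ [-12, -9, 3, 0, -11, -10, -7, 1, -5, -14, 5]
3>0: swap(2,9), hi=8 ⇒ [-12, -9, -14, 0, -11, -10, -7, 1, -5, 3, 5]
-14<0: swap(2,2), lo=3 mid=3 ⇒ [-12, -9, -14, 0, -11, -10, -7, 1, -5, 3, 5]
0=0: mid=4
-11<0: swap(3,4), lo=4 mid=5 ⇒ [-12, -9, -14, -11, 0, -10, -7, 1, -5, 3, 5]
-10<0: swap(4,5), lo=5 mid=6 ⇒ [-12, -9, -14, -11, -10, 0, -7, 1, -5, 3, 5]
-7<0: swap(5,6), lo=6 mid=7 ⇒ [-12, -9, -14, -11, -10, -7, 0, 1, -5, 3, 5]
1>0: swap(7,8), hi=7 ⇒ [-12, -9, -14, -11, -10, -7, 0, -5, 1, 3, 5]
-5<0: swap(6,7), lo=7 mid=8 ⇒ [-12, -9, -14, -11, -10, -7, -5, 0, 1, 3, 5]
done. lo=7 hi=7; data=[-12, -9, -14, -11, -10, -7, -5, 0, 1, 3, 5]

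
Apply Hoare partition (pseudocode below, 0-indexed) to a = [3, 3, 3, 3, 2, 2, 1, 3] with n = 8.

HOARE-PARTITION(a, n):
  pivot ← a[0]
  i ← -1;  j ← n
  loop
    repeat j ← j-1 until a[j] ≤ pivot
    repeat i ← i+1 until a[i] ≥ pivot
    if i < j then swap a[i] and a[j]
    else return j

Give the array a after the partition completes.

[3, 1, 2, 2, 3, 3, 3, 3]

pivot=3
j stops at 7 (3), i stops at 0 (3); swap ⇒ [3, 3, 3, 3, 2, 2, 1, 3]
j stops at 6 (1), i stops at 1 (3); swap ⇒ [3, 1, 3, 3, 2, 2, 3, 3]
j stops at 5 (2), i stops at 2 (3); swap ⇒ [3, 1, 2, 3, 2, 3, 3, 3]
j stops at 4 (2), i stops at 3 (3); swap ⇒ [3, 1, 2, 2, 3, 3, 3, 3]
j stops at 3, i stops at 4; i≥j ⇒ return 3. a=[3, 1, 2, 2, 3, 3, 3, 3]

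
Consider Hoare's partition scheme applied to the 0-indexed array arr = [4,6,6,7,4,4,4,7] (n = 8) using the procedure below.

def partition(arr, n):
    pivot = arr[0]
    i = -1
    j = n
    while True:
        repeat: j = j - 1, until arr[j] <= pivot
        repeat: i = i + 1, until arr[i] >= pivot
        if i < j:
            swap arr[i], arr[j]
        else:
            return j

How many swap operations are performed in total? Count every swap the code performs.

pivot = arr[0] = 4; i = -1, j = 8
j→6 (arr[6]=4≤4), i→0 (arr[0]=4≥4); i<j, swap → [4,6,6,7,4,4,4,7]
j→5 (arr[5]=4≤4), i→1 (arr[1]=6≥4); i<j, swap → [4,4,6,7,4,6,4,7]
j→4 (arr[4]=4≤4), i→2 (arr[2]=6≥4); i<j, swap → [4,4,4,7,6,6,4,7]
j→2, i→3; i≥j, return j=2. arr = [4,4,4,7,6,6,4,7]

3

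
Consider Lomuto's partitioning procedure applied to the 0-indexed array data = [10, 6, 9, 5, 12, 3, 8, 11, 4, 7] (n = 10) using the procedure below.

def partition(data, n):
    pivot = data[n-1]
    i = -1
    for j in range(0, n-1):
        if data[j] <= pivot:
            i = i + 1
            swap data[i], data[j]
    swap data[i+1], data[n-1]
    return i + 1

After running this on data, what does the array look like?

pivot = data[9] = 7; i = -1
j=0: data[0]=10 > 7 → no swap
j=1: data[1]=6 ≤ 7 → i=0, swap data[0],data[1] → [6, 10, 9, 5, 12, 3, 8, 11, 4, 7]
j=2: data[2]=9 > 7 → no swap
j=3: data[3]=5 ≤ 7 → i=1, swap data[1],data[3] → [6, 5, 9, 10, 12, 3, 8, 11, 4, 7]
j=4: data[4]=12 > 7 → no swap
j=5: data[5]=3 ≤ 7 → i=2, swap data[2],data[5] → [6, 5, 3, 10, 12, 9, 8, 11, 4, 7]
j=6: data[6]=8 > 7 → no swap
j=7: data[7]=11 > 7 → no swap
j=8: data[8]=4 ≤ 7 → i=3, swap data[3],data[8] → [6, 5, 3, 4, 12, 9, 8, 11, 10, 7]
final swap data[4],data[9] → [6, 5, 3, 4, 7, 9, 8, 11, 10, 12]; return 4

[6, 5, 3, 4, 7, 9, 8, 11, 10, 12]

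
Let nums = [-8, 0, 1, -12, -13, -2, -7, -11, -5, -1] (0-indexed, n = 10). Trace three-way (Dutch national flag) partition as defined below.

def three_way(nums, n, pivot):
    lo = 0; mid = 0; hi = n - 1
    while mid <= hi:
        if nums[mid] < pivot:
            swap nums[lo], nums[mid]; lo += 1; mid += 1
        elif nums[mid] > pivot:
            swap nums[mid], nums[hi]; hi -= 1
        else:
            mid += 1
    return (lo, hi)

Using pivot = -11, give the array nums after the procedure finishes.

pivot = -11; lo=0, mid=0, hi=9
nums[mid]=-8>-11: swap nums[0],nums[9]; hi=8 → [-1, 0, 1, -12, -13, -2, -7, -11, -5, -8]
nums[mid]=-1>-11: swap nums[0],nums[8]; hi=7 → [-5, 0, 1, -12, -13, -2, -7, -11, -1, -8]
nums[mid]=-5>-11: swap nums[0],nums[7]; hi=6 → [-11, 0, 1, -12, -13, -2, -7, -5, -1, -8]
nums[mid]=-11=-11: mid=1
nums[mid]=0>-11: swap nums[1],nums[6]; hi=5 → [-11, -7, 1, -12, -13, -2, 0, -5, -1, -8]
nums[mid]=-7>-11: swap nums[1],nums[5]; hi=4 → [-11, -2, 1, -12, -13, -7, 0, -5, -1, -8]
nums[mid]=-2>-11: swap nums[1],nums[4]; hi=3 → [-11, -13, 1, -12, -2, -7, 0, -5, -1, -8]
nums[mid]=-13<-11: swap nums[0],nums[1]; lo=1,mid=2 → [-13, -11, 1, -12, -2, -7, 0, -5, -1, -8]
nums[mid]=1>-11: swap nums[2],nums[3]; hi=2 → [-13, -11, -12, 1, -2, -7, 0, -5, -1, -8]
nums[mid]=-12<-11: swap nums[1],nums[2]; lo=2,mid=3 → [-13, -12, -11, 1, -2, -7, 0, -5, -1, -8]
end: lo=2, hi=2; nums = [-13, -12, -11, 1, -2, -7, 0, -5, -1, -8]

[-13, -12, -11, 1, -2, -7, 0, -5, -1, -8]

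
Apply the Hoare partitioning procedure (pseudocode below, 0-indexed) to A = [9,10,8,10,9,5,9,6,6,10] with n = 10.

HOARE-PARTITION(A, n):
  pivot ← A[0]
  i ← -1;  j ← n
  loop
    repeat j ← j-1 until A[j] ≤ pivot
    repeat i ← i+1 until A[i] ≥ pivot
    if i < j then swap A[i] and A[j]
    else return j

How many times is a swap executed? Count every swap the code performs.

4

pivot = A[0] = 9; i = -1, j = 10
j→8 (A[8]=6≤9), i→0 (A[0]=9≥9); i<j, swap → [6,10,8,10,9,5,9,6,9,10]
j→7 (A[7]=6≤9), i→1 (A[1]=10≥9); i<j, swap → [6,6,8,10,9,5,9,10,9,10]
j→6 (A[6]=9≤9), i→3 (A[3]=10≥9); i<j, swap → [6,6,8,9,9,5,10,10,9,10]
j→5 (A[5]=5≤9), i→4 (A[4]=9≥9); i<j, swap → [6,6,8,9,5,9,10,10,9,10]
j→4, i→5; i≥j, return j=4. A = [6,6,8,9,5,9,10,10,9,10]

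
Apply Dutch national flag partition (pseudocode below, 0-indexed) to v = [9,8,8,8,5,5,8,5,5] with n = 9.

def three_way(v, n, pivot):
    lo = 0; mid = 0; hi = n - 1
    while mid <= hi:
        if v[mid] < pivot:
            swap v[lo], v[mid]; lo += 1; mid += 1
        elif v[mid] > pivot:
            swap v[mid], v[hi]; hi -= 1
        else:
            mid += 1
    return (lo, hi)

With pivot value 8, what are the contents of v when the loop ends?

pivot = 8; lo=0, mid=0, hi=8
v[mid]=9>8: swap v[0],v[8]; hi=7 → [5,8,8,8,5,5,8,5,9]
v[mid]=5<8: swap v[0],v[0]; lo=1,mid=1 → [5,8,8,8,5,5,8,5,9]
v[mid]=8=8: mid=2
v[mid]=8=8: mid=3
v[mid]=8=8: mid=4
v[mid]=5<8: swap v[1],v[4]; lo=2,mid=5 → [5,5,8,8,8,5,8,5,9]
v[mid]=5<8: swap v[2],v[5]; lo=3,mid=6 → [5,5,5,8,8,8,8,5,9]
v[mid]=8=8: mid=7
v[mid]=5<8: swap v[3],v[7]; lo=4,mid=8 → [5,5,5,5,8,8,8,8,9]
end: lo=4, hi=7; v = [5,5,5,5,8,8,8,8,9]

[5,5,5,5,8,8,8,8,9]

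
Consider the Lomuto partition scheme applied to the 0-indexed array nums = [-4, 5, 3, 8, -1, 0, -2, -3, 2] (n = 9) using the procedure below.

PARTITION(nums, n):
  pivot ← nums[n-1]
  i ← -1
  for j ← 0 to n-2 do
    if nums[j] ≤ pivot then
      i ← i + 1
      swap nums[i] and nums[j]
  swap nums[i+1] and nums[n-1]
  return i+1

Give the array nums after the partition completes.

pivot=2, i=-1
j=0: -4≤2, i=0, swap(0,0) ⇒ [-4, 5, 3, 8, -1, 0, -2, -3, 2]
j=1: 5>2, skip
j=2: 3>2, skip
j=3: 8>2, skip
j=4: -1≤2, i=1, swap(1,4) ⇒ [-4, -1, 3, 8, 5, 0, -2, -3, 2]
j=5: 0≤2, i=2, swap(2,5) ⇒ [-4, -1, 0, 8, 5, 3, -2, -3, 2]
j=6: -2≤2, i=3, swap(3,6) ⇒ [-4, -1, 0, -2, 5, 3, 8, -3, 2]
j=7: -3≤2, i=4, swap(4,7) ⇒ [-4, -1, 0, -2, -3, 3, 8, 5, 2]
swap(5,8) ⇒ [-4, -1, 0, -2, -3, 2, 8, 5, 3]; return 5

[-4, -1, 0, -2, -3, 2, 8, 5, 3]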